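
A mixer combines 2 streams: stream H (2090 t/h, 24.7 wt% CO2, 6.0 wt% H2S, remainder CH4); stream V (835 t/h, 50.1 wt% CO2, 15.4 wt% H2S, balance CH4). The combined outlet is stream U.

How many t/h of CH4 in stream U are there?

CH4 out = CH4 in = 2090×0.693 + 835×0.345 = 1736.4 t/h.

1736 t/h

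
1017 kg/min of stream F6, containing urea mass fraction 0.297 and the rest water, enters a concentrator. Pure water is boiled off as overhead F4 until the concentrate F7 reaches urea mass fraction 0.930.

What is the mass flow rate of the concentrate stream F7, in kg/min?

324.8 kg/min

urea is conserved: 1017×0.297 = 302.05 kg/min all reports to the concentrate.
Concentrate = 302.05/(target fraction) = 324.78 kg/min.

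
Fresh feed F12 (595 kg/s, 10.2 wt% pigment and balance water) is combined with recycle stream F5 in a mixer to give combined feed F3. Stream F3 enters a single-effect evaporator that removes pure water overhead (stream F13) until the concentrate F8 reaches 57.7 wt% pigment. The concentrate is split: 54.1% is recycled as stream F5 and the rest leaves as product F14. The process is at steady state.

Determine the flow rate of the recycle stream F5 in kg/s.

Overall pigment balance (none leaves overhead): pigment in fresh feed = pigment in product, i.e. 595×0.102 = (1−0.541)·F8·0.577.
F8 = 60.69/(0.577×0.459) = 229.15 kg/s.
Recycle F5 = 0.541×229.15 = 123.97 kg/s.

124 kg/s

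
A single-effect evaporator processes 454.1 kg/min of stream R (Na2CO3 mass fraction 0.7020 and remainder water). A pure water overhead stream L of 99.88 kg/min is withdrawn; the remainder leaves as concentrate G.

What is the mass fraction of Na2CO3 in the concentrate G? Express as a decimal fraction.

Na2CO3 is not removed: 454.1×0.702 = 318.78 kg/min of Na2CO3 enters G.
Concentrate = 454.1 − 99.88 = 354.22 kg/min.
Mass fraction = 318.78/354.22 = 0.8999.

0.8999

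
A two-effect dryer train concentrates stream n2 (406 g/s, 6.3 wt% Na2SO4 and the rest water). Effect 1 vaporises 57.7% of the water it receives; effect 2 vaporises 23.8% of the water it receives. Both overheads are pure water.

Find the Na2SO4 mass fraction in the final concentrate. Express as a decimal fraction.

water in feed = 406×0.937 = 380.42 g/s.
After stage 1: water left = (1−0.577)×380.42 = 160.92; stream total = 186.5 g/s.
After stage 2: water left = (1−0.238)×160.92 = 122.62; final concentrate = 148.2 g/s.
Na2SO4 fraction = 25.578/148.2 = 0.173.

0.173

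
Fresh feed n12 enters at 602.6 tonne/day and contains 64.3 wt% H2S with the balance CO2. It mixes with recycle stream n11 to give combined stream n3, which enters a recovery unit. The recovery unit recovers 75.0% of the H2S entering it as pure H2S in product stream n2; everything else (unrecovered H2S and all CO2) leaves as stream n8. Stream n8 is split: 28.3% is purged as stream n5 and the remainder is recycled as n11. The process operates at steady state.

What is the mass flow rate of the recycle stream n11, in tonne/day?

629.7 tonne/day

CO2 enters only via n12 and leaves only via the purge: 602.6×0.357 = 0.283×(CO2 in n8), and the recovery unit passes all CO2, so CO2 in n3 = CO2 in n8 = 760.17 tonne/day.
H2S in n3: m_A = 602.6×0.643 + (1−0.283)·(1−0.750)·m_A, so m_A = 387.47/0.8207 = 472.09 tonne/day.
n8 = (1−0.750)×472.09 + 760.17 = 878.19 tonne/day.
Recycle n11 = (1−0.283)×878.19 = 629.67 tonne/day.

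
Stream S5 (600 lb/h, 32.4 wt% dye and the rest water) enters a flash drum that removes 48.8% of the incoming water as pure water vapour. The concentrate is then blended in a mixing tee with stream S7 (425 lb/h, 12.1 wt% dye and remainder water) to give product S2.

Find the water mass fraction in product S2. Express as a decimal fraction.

0.703

Vapour removed = 0.488×0.676×600 = 197.93 lb/h; concentrate = 402.07 lb/h.
water reaching the mixer = 207.67 (from concentrate) + 425×0.879 = 581.24 lb/h.
Product flow = 402.07 + 425 = 827.07 lb/h; water fraction = 0.703.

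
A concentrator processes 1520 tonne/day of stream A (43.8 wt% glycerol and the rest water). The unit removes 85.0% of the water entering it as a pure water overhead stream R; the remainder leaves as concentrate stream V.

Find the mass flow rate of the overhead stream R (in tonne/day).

water entering = 1520×0.562 = 854.24 tonne/day; overhead removed = 0.850×854.24 = 726.1 tonne/day.

726.1 tonne/day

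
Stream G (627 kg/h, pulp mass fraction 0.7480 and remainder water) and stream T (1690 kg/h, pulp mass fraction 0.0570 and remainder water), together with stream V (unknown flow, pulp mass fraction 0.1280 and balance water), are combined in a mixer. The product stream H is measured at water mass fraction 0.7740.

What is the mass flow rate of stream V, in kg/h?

Let V be the unknown flow. Total out = 2317 + V.
water balance: 1751.7 + 0.872·V = 0.774·(2317 + V)
(0.872 − 0.774)·V = 0.774×2317 − 1751.7 = 41.684
V = 41.684 / 0.098 = 425.35 kg/h

425.3 kg/h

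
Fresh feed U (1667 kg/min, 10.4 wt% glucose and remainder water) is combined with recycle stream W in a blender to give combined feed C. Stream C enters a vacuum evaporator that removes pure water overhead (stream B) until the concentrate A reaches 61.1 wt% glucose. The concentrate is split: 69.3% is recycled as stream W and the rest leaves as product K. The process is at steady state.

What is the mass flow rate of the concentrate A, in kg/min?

Overall glucose balance (none leaves overhead): glucose in fresh feed = glucose in product, i.e. 1667×0.104 = (1−0.693)·A·0.611.
A = 173.37/(0.611×0.307) = 924.25 kg/min.

924.2 kg/min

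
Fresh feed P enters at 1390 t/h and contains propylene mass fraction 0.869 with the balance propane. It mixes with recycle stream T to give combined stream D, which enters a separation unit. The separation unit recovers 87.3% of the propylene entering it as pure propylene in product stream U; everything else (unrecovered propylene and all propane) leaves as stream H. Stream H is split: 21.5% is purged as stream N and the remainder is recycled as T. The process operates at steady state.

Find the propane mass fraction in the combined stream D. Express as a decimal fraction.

propane enters only via P and leaves only via the purge: 1390×0.131 = 0.215×(propane in H), and the separation unit passes all propane, so propane in D = propane in H = 846.93 t/h.
propylene in D: m_A = 1390×0.869 + (1−0.215)·(1−0.873)·m_A, so m_A = 1207.9/0.9003 = 1341.7 t/h.
D = 1341.7 + 846.93 = 2188.6 t/h.
propane fraction in D = 846.93/2188.6 = 0.387.

0.387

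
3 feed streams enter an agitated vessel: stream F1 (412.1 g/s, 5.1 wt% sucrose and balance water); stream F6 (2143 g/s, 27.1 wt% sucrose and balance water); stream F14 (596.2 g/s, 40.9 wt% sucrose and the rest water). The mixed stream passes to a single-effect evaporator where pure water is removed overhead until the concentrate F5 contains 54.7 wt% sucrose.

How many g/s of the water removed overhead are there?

1605 g/s

sucrose entering = 412.1×0.051 + 2143×0.271 + 596.2×0.409 = 845.62 g/s.
All sucrose reports to F5, so F5 = 845.62/0.547 = 1545.9 g/s.
Total feed = 3151.3 g/s; overhead = 3151.3 − 1545.9 = 1605.4 g/s.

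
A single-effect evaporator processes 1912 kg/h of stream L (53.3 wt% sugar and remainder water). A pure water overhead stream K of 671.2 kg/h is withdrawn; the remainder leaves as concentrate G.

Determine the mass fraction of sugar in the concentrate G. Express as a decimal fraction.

0.8213

sugar is not removed: 1912×0.533 = 1019.1 kg/h of sugar enters G.
Concentrate = 1912 − 671.2 = 1240.8 kg/h.
Mass fraction = 1019.1/1240.8 = 0.8213.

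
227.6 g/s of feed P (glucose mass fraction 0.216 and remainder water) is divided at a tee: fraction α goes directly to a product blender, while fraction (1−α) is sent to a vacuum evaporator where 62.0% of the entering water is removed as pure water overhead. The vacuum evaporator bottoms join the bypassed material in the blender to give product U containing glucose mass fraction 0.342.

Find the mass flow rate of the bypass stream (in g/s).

All 227.6×0.216 = 49.162 g/s of glucose reaches U, so U = 49.162/0.342 = 143.75 g/s and vapour = 83.853 g/s.
The evaporator receives (1−α)·227.6 of feed at 0.784 water and removes 0.620 of that water:
0.620×0.784×(1−α)×227.6 = 83.853
(1−α) = 83.853/110.63 = 0.7579;  α = 0.2421.
Bypass flow = 0.2421×227.6 = 55.092 g/s.

55.09 g/s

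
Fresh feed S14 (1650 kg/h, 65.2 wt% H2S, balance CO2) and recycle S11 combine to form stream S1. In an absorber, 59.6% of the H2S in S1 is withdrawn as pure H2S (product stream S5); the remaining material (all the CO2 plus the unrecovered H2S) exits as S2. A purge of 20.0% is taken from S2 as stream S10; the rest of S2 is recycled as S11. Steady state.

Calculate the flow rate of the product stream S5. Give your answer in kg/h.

947.4 kg/h

H2S in S1: m_A = 1650×0.652 + (1−0.200)·(1−0.596)·m_A, so m_A = 1075.8/0.6768 = 1589.5 kg/h.
Product S5 = 0.596×1589.5 = 947.37 kg/h.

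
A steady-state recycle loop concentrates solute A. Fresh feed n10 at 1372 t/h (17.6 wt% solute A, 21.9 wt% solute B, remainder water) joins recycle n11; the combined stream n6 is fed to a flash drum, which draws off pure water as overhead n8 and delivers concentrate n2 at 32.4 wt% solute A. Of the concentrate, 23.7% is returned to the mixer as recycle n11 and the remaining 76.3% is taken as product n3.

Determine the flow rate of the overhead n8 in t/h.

626.7 t/h

Overall solute A balance (none leaves overhead): solute A in fresh feed = solute A in product, i.e. 1372×0.176 = (1−0.237)·n2·0.324.
n2 = 241.47/(0.324×0.763) = 976.78 t/h.
Recycle n11 = 0.237×976.78 = 231.5 t/h.
Combined feed n6 = 1372 + 231.5 = 1603.5 t/h.
Overhead n8 = n6 − n2 = 1603.5 − 976.78 = 626.72 t/h.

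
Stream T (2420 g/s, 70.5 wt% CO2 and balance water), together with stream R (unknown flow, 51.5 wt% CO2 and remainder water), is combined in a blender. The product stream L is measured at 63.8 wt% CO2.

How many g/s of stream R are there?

Let R be the unknown flow. Total out = 2420 + R.
CO2 balance: 1706.1 + 0.515·R = 0.638·(2420 + R)
(0.515 − 0.638)·R = 0.638×2420 − 1706.1 = -162.14
R = -162.14 / -0.123 = 1318.2 g/s

1318 g/s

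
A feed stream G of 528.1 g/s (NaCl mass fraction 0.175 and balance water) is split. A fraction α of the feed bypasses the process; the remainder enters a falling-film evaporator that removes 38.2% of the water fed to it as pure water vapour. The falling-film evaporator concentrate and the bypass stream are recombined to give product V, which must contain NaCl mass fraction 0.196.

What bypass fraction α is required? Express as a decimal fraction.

0.660

All 528.1×0.175 = 92.418 g/s of NaCl reaches V, so V = 92.418/0.196 = 471.52 g/s and vapour = 56.582 g/s.
The evaporator receives (1−α)·528.1 of feed at 0.825 water and removes 0.382 of that water:
0.382×0.825×(1−α)×528.1 = 56.582
(1−α) = 56.582/166.43 = 0.3400;  α = 0.6600.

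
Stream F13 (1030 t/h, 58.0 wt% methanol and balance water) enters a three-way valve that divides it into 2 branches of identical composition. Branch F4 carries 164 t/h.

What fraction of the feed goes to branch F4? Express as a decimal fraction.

Fraction to F4 = 164/1030 = 0.1592.

0.159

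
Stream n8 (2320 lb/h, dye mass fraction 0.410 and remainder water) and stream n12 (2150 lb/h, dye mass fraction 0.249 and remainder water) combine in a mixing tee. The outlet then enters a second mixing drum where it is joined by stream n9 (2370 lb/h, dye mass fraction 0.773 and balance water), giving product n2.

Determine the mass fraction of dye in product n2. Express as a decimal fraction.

0.485

Overall, product flow = 6840 lb/h.
dye in = 2320×0.410 + 2150×0.249 + 2370×0.773 = 3318.6 lb/h.
dye fraction in n2 = 0.485.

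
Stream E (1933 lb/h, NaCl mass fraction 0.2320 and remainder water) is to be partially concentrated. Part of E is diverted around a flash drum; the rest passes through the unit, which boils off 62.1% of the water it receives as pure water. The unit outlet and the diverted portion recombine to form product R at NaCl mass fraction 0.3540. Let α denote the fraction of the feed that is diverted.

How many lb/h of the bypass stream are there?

536.2 lb/h

All 1933×0.232 = 448.46 lb/h of NaCl reaches R, so R = 448.46/0.354 = 1266.8 lb/h and vapour = 666.18 lb/h.
The evaporator receives (1−α)·1933 of feed at 0.768 water and removes 0.621 of that water:
0.621×0.768×(1−α)×1933 = 666.18
(1−α) = 666.18/921.9 = 0.7226;  α = 0.2774.
Bypass flow = 0.2774×1933 = 536.2 lb/h.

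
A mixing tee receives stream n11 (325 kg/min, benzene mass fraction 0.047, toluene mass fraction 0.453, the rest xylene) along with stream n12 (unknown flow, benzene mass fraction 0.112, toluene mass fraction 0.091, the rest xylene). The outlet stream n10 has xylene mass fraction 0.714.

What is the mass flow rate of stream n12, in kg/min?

Let n12 be the unknown flow. Total out = 325 + n12.
xylene balance: 162.5 + 0.797·n12 = 0.714·(325 + n12)
(0.797 − 0.714)·n12 = 0.714×325 − 162.5 = 69.55
n12 = 69.55 / 0.083 = 837.95 kg/min

838 kg/min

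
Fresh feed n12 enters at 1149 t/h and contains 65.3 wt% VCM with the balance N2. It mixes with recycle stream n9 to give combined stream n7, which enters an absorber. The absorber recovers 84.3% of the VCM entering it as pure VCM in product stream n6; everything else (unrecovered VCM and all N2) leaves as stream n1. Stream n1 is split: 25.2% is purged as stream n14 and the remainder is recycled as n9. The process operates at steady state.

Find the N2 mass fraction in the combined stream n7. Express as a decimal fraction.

N2 enters only via n12 and leaves only via the purge: 1149×0.347 = 0.252×(N2 in n1), and the absorber passes all N2, so N2 in n7 = N2 in n1 = 1582.2 t/h.
VCM in n7: m_A = 1149×0.653 + (1−0.252)·(1−0.843)·m_A, so m_A = 750.3/0.8826 = 850.13 t/h.
n7 = 850.13 + 1582.2 = 2432.3 t/h.
N2 fraction in n7 = 1582.2/2432.3 = 0.6505.

0.6505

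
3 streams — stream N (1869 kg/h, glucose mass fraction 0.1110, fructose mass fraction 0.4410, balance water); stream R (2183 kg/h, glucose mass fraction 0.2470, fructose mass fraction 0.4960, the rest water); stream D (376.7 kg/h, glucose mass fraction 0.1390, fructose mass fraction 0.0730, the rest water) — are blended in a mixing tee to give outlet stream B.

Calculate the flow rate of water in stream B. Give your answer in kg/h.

1695 kg/h

water out = water in = 1869×0.448 + 2183×0.257 + 376.7×0.788 = 1695.2 kg/h.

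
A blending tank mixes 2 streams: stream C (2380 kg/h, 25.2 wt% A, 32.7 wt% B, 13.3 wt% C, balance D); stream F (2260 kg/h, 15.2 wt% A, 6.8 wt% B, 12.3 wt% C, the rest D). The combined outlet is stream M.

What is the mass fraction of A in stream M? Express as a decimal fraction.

Total flow out = 2380 + 2260 = 4640 kg/h.
A in = 2380×0.252 + 2260×0.152 = 943.28 kg/h.
A mass fraction in M = 943.28/4640 = 0.203.

0.203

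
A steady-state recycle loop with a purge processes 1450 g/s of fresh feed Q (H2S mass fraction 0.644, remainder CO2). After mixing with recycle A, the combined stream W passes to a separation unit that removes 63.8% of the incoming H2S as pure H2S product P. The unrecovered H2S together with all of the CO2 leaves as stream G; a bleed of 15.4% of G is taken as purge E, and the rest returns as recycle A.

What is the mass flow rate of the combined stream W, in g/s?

4698 g/s

CO2 enters only via Q and leaves only via the purge: 1450×0.356 = 0.154×(CO2 in G), and the separation unit passes all CO2, so CO2 in W = CO2 in G = 3351.9 g/s.
H2S in W: m_A = 1450×0.644 + (1−0.154)·(1−0.638)·m_A, so m_A = 933.8/0.6937 = 1346 g/s.
W = 1346 + 3351.9 = 4698 g/s.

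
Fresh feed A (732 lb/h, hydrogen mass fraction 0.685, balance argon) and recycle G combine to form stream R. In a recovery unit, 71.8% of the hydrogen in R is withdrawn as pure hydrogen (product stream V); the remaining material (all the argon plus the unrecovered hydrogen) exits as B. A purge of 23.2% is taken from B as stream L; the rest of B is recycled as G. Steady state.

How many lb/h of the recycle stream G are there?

argon enters only via A and leaves only via the purge: 732×0.315 = 0.232×(argon in B), and the recovery unit passes all argon, so argon in R = argon in B = 993.88 lb/h.
hydrogen in R: m_A = 732×0.685 + (1−0.232)·(1−0.718)·m_A, so m_A = 501.42/0.7834 = 640.04 lb/h.
B = (1−0.718)×640.04 + 993.88 = 1174.4 lb/h.
Recycle G = (1−0.232)×1174.4 = 901.92 lb/h.

901.9 lb/h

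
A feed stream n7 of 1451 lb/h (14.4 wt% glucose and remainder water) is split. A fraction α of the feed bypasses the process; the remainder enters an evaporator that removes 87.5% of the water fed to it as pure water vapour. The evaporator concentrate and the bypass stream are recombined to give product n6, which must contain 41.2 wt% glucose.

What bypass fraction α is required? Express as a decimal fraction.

All 1451×0.144 = 208.94 lb/h of glucose reaches n6, so n6 = 208.94/0.412 = 507.15 lb/h and vapour = 943.85 lb/h.
The evaporator receives (1−α)·1451 of feed at 0.856 water and removes 0.875 of that water:
0.875×0.856×(1−α)×1451 = 943.85
(1−α) = 943.85/1086.8 = 0.8685;  α = 0.1315.

0.132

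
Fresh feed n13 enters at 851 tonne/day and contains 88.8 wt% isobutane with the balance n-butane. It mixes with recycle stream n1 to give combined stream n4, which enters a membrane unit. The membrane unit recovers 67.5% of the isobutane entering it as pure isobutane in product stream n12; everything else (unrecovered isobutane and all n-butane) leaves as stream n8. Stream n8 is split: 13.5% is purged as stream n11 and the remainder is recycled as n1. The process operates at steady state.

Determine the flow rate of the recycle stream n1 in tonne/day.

n-butane enters only via n13 and leaves only via the purge: 851×0.112 = 0.135×(n-butane in n8), and the membrane unit passes all n-butane, so n-butane in n4 = n-butane in n8 = 706.01 tonne/day.
isobutane in n4: m_A = 851×0.888 + (1−0.135)·(1−0.675)·m_A, so m_A = 755.69/0.7189 = 1051.2 tonne/day.
n8 = (1−0.675)×1051.2 + 706.01 = 1047.7 tonne/day.
Recycle n1 = (1−0.135)×1047.7 = 906.22 tonne/day.

906.2 tonne/day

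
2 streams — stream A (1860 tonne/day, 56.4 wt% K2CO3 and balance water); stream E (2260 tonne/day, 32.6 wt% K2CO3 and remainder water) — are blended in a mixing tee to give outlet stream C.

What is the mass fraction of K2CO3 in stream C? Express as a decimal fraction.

Total flow out = 1860 + 2260 = 4120 tonne/day.
K2CO3 in = 1860×0.564 + 2260×0.326 = 1785.8 tonne/day.
K2CO3 mass fraction in C = 1785.8/4120 = 0.433.

0.433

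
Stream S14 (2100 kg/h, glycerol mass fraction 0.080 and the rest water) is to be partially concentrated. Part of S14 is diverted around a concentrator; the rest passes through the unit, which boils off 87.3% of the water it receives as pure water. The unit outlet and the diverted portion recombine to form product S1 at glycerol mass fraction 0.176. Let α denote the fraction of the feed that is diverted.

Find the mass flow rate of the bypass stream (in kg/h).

673.8 kg/h

All 2100×0.080 = 168 kg/h of glycerol reaches S1, so S1 = 168/0.176 = 954.55 kg/h and vapour = 1145.5 kg/h.
The evaporator receives (1−α)·2100 of feed at 0.920 water and removes 0.873 of that water:
0.873×0.920×(1−α)×2100 = 1145.5
(1−α) = 1145.5/1686.6 = 0.6791;  α = 0.3209.
Bypass flow = 0.3209×2100 = 673.82 kg/h.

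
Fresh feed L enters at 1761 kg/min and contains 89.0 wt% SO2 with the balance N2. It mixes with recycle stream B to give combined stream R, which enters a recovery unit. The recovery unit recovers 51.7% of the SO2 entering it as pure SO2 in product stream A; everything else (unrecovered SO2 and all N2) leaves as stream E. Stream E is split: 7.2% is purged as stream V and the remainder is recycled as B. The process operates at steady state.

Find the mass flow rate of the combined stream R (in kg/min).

5531 kg/min

N2 enters only via L and leaves only via the purge: 1761×0.110 = 0.072×(N2 in E), and the recovery unit passes all N2, so N2 in R = N2 in E = 2690.4 kg/min.
SO2 in R: m_A = 1761×0.890 + (1−0.072)·(1−0.517)·m_A, so m_A = 1567.3/0.5518 = 2840.4 kg/min.
R = 2840.4 + 2690.4 = 5530.9 kg/min.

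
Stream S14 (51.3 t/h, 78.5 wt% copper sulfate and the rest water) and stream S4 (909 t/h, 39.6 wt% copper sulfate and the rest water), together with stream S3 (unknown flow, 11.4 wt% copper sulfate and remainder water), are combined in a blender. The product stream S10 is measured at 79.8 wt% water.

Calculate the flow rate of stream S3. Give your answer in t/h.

Let S3 be the unknown flow. Total out = 960.3 + S3.
water balance: 560.07 + 0.886·S3 = 0.798·(960.3 + S3)
(0.886 − 0.798)·S3 = 0.798×960.3 − 560.07 = 206.25
S3 = 206.25 / 0.088 = 2343.8 t/h

2344 t/h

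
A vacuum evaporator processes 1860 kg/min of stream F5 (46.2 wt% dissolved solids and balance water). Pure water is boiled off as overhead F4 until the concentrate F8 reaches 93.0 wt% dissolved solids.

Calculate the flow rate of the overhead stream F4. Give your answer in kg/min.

936 kg/min

dissolved solids is conserved: 1860×0.462 = 859.32 kg/min all reports to the concentrate.
Concentrate = 859.32/(target fraction) = 924 kg/min.
Overhead = 1860 − 924 = 936 kg/min.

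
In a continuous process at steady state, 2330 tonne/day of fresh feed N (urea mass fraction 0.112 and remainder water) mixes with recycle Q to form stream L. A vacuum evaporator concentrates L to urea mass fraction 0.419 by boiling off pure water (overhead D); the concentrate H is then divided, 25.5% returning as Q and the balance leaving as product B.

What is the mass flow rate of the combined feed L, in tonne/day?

2543 tonne/day

Overall urea balance (none leaves overhead): urea in fresh feed = urea in product, i.e. 2330×0.112 = (1−0.255)·H·0.419.
H = 260.96/(0.419×0.745) = 835.99 tonne/day.
Recycle Q = 0.255×835.99 = 213.18 tonne/day.
Combined feed L = 2330 + 213.18 = 2543.2 tonne/day.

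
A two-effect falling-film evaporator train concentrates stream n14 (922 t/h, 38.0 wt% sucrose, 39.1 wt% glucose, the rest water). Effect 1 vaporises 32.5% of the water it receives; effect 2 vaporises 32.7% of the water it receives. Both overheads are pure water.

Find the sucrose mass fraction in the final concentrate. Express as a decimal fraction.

water in feed = 922×0.229 = 211.14 t/h.
After stage 1: water left = (1−0.325)×211.14 = 142.52; stream total = 853.38 t/h.
After stage 2: water left = (1−0.327)×142.52 = 95.915; final concentrate = 806.78 t/h.
sucrose fraction = 350.36/806.78 = 0.4343.

0.4343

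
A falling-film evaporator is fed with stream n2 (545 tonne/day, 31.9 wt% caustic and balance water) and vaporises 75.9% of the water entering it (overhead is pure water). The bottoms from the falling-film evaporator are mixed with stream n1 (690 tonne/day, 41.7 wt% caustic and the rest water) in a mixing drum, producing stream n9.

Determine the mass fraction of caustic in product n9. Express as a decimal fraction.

0.4842

Vapour removed = 0.759×0.681×545 = 281.7 tonne/day; concentrate = 263.3 tonne/day.
caustic reaching the mixer = 173.85 (from concentrate) + 690×0.417 = 461.58 tonne/day.
Product flow = 263.3 + 690 = 953.3 tonne/day; caustic fraction = 0.4842.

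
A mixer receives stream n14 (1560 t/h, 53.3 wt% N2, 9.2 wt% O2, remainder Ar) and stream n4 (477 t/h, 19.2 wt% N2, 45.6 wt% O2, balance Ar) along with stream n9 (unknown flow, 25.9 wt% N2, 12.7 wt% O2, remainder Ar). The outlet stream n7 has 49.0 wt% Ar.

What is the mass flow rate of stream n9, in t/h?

1978 t/h

Let n9 be the unknown flow. Total out = 2037 + n9.
Ar balance: 752.9 + 0.614·n9 = 0.490·(2037 + n9)
(0.614 − 0.490)·n9 = 0.490×2037 − 752.9 = 245.23
n9 = 245.23 / 0.124 = 1977.6 t/h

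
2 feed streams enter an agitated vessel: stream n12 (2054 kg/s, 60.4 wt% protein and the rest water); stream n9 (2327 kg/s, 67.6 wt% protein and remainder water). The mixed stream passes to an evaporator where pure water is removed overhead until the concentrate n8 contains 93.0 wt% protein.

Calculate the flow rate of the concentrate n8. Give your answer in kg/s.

protein entering = 2054×0.604 + 2327×0.676 = 2813.7 kg/s.
All protein reports to n8, so n8 = 2813.7/0.930 = 3025.4 kg/s.

3025 kg/s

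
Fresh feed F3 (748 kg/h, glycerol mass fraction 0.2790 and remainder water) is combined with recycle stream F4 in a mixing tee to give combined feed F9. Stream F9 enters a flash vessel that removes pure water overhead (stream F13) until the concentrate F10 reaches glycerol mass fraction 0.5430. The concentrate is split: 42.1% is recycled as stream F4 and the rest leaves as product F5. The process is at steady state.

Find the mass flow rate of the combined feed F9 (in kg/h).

Overall glycerol balance (none leaves overhead): glycerol in fresh feed = glycerol in product, i.e. 748×0.279 = (1−0.421)·F10·0.543.
F10 = 208.69/(0.543×0.579) = 663.78 kg/h.
Recycle F4 = 0.421×663.78 = 279.45 kg/h.
Combined feed F9 = 748 + 279.45 = 1027.5 kg/h.

1027 kg/h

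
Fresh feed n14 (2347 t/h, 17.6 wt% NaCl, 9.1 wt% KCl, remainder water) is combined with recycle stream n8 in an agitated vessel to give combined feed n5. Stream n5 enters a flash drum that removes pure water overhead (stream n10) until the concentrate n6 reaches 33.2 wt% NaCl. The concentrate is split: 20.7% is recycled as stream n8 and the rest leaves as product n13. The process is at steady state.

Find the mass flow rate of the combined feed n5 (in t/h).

Overall NaCl balance (none leaves overhead): NaCl in fresh feed = NaCl in product, i.e. 2347×0.176 = (1−0.207)·n6·0.332.
n6 = 413.07/(0.332×0.793) = 1569 t/h.
Recycle n8 = 0.207×1569 = 324.78 t/h.
Combined feed n5 = 2347 + 324.78 = 2671.8 t/h.

2672 t/h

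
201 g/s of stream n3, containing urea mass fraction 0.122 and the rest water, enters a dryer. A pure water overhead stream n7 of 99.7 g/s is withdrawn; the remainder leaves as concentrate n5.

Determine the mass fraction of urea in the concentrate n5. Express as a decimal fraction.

urea is not removed: 201×0.122 = 24.522 g/s of urea enters n5.
Concentrate = 201 − 99.7 = 101.3 g/s.
Mass fraction = 24.522/101.3 = 0.242.

0.242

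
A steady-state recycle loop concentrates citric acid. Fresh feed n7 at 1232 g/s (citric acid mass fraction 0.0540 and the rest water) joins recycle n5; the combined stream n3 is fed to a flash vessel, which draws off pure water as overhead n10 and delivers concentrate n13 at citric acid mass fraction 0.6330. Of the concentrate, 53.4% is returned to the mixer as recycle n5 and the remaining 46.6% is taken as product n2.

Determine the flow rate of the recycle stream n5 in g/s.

120.4 g/s

Overall citric acid balance (none leaves overhead): citric acid in fresh feed = citric acid in product, i.e. 1232×0.054 = (1−0.534)·n13·0.633.
n13 = 66.528/(0.633×0.466) = 225.54 g/s.
Recycle n5 = 0.534×225.54 = 120.44 g/s.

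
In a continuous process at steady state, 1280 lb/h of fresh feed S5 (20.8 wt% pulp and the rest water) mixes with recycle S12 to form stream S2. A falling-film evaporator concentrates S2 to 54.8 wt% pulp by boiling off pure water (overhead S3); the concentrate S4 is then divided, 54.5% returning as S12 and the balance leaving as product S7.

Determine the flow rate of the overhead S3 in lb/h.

Overall pulp balance (none leaves overhead): pulp in fresh feed = pulp in product, i.e. 1280×0.208 = (1−0.545)·S4·0.548.
S4 = 266.24/(0.548×0.455) = 1067.8 lb/h.
Recycle S12 = 0.545×1067.8 = 581.94 lb/h.
Combined feed S2 = 1280 + 581.94 = 1861.9 lb/h.
Overhead S3 = S2 − S4 = 1861.9 − 1067.8 = 794.16 lb/h.

794.2 lb/h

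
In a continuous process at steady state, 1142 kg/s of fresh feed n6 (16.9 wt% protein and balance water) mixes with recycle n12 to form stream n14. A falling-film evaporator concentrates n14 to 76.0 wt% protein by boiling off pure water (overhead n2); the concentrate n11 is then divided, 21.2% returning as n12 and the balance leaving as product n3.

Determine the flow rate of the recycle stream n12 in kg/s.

Overall protein balance (none leaves overhead): protein in fresh feed = protein in product, i.e. 1142×0.169 = (1−0.212)·n11·0.760.
n11 = 193/(0.760×0.788) = 322.26 kg/s.
Recycle n12 = 0.212×322.26 = 68.32 kg/s.

68.32 kg/s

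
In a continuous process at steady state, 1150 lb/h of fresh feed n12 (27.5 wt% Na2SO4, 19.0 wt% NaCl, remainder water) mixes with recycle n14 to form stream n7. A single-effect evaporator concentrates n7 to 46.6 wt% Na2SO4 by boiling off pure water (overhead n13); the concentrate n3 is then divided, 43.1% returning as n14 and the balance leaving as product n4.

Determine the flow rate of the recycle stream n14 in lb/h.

Overall Na2SO4 balance (none leaves overhead): Na2SO4 in fresh feed = Na2SO4 in product, i.e. 1150×0.275 = (1−0.431)·n3·0.466.
n3 = 316.25/(0.466×0.569) = 1192.7 lb/h.
Recycle n14 = 0.431×1192.7 = 514.06 lb/h.

514.1 lb/h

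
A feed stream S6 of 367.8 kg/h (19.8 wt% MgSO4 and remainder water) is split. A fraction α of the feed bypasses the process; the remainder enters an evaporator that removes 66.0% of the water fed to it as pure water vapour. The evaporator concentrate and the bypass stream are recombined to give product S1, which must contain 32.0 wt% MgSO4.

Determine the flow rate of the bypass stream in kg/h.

All 367.8×0.198 = 72.824 kg/h of MgSO4 reaches S1, so S1 = 72.824/0.320 = 227.58 kg/h and vapour = 140.22 kg/h.
The evaporator receives (1−α)·367.8 of feed at 0.802 water and removes 0.660 of that water:
0.660×0.802×(1−α)×367.8 = 140.22
(1−α) = 140.22/194.68 = 0.7203;  α = 0.2797.
Bypass flow = 0.2797×367.8 = 102.89 kg/h.

102.9 kg/h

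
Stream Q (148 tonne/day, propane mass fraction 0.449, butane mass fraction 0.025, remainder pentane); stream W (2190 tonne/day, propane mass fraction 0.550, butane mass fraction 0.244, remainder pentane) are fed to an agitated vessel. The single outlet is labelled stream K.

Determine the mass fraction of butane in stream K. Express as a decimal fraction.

Total flow out = 148 + 2190 = 2338 tonne/day.
butane in = 148×0.025 + 2190×0.244 = 538.06 tonne/day.
butane mass fraction in K = 538.06/2338 = 0.230.

0.230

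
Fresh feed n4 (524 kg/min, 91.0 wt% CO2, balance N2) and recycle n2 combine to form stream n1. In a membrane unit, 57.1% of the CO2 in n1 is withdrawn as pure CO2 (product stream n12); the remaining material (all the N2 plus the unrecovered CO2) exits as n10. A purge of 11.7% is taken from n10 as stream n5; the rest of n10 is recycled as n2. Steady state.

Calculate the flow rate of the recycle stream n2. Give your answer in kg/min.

N2 enters only via n4 and leaves only via the purge: 524×0.090 = 0.117×(N2 in n10), and the membrane unit passes all N2, so N2 in n1 = N2 in n10 = 403.08 kg/min.
CO2 in n1: m_A = 524×0.910 + (1−0.117)·(1−0.571)·m_A, so m_A = 476.84/0.6212 = 767.62 kg/min.
n10 = (1−0.571)×767.62 + 403.08 = 732.39 kg/min.
Recycle n2 = (1−0.117)×732.39 = 646.7 kg/min.

646.7 kg/min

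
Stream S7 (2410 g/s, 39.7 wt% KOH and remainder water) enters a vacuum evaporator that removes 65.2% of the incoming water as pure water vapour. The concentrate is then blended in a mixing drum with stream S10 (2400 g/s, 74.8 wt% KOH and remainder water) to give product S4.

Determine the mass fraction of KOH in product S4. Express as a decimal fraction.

Vapour removed = 0.652×0.603×2410 = 947.51 g/s; concentrate = 1462.5 g/s.
KOH reaching the mixer = 956.77 (from concentrate) + 2400×0.748 = 2752 g/s.
Product flow = 1462.5 + 2400 = 3862.5 g/s; KOH fraction = 0.712.

0.712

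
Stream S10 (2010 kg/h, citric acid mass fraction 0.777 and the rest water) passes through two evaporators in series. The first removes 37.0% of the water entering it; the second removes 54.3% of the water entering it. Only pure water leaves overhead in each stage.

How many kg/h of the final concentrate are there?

water in feed = 2010×0.223 = 448.23 kg/h.
After stage 1: water left = (1−0.370)×448.23 = 282.38; stream total = 1844.2 kg/h.
After stage 2: water left = (1−0.543)×282.38 = 129.05; final concentrate = 1690.8 kg/h.

1691 kg/h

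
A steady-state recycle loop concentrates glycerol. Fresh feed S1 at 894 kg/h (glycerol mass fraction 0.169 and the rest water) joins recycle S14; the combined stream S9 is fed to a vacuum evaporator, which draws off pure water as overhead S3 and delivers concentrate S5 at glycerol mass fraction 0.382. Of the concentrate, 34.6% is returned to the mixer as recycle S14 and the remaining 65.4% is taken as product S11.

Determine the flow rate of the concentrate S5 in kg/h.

604.8 kg/h

Overall glycerol balance (none leaves overhead): glycerol in fresh feed = glycerol in product, i.e. 894×0.169 = (1−0.346)·S5·0.382.
S5 = 151.09/(0.382×0.654) = 604.76 kg/h.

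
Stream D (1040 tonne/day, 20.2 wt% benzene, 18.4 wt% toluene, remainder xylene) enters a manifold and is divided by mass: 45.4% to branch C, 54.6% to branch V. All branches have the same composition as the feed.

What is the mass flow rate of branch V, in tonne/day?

567.8 tonne/day

Branch V flow = 0.546×1040 = 567.84 tonne/day.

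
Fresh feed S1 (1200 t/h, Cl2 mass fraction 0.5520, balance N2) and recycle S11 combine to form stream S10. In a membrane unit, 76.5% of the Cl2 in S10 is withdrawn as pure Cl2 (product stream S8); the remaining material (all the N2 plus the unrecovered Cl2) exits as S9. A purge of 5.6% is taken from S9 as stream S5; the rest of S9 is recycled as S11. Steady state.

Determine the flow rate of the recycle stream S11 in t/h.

N2 enters only via S1 and leaves only via the purge: 1200×0.448 = 0.056×(N2 in S9), and the membrane unit passes all N2, so N2 in S10 = N2 in S9 = 9600 t/h.
Cl2 in S10: m_A = 1200×0.552 + (1−0.056)·(1−0.765)·m_A, so m_A = 662.4/0.7782 = 851.24 t/h.
S9 = (1−0.765)×851.24 + 9600 = 9800 t/h.
Recycle S11 = (1−0.056)×9800 = 9251.2 t/h.

9251 t/h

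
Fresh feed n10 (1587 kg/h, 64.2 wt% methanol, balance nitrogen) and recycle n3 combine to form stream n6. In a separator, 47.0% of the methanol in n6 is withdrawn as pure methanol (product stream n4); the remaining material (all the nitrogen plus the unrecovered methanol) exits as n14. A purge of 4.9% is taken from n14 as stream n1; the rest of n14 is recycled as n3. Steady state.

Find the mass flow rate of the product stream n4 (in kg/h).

methanol in n6: m_A = 1587×0.642 + (1−0.049)·(1−0.470)·m_A, so m_A = 1018.9/0.4960 = 2054.3 kg/h.
Product n4 = 0.470×2054.3 = 965.5 kg/h.

965.5 kg/h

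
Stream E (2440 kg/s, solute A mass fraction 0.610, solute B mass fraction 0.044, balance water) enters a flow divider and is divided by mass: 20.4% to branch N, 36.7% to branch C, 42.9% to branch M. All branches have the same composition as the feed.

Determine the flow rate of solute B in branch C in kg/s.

39.4 kg/s

Branch C total = 0.367×2440 = 895.48 kg/s.
solute B in C = 0.044×895.48 = 39.401 kg/s.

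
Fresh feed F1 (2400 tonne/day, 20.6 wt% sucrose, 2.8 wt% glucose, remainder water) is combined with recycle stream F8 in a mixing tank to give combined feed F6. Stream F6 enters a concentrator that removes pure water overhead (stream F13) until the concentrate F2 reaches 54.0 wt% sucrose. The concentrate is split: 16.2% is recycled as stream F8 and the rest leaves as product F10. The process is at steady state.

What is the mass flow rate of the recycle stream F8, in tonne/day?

Overall sucrose balance (none leaves overhead): sucrose in fresh feed = sucrose in product, i.e. 2400×0.206 = (1−0.162)·F2·0.540.
F2 = 494.4/(0.540×0.838) = 1092.5 tonne/day.
Recycle F8 = 0.162×1092.5 = 176.99 tonne/day.

177 tonne/day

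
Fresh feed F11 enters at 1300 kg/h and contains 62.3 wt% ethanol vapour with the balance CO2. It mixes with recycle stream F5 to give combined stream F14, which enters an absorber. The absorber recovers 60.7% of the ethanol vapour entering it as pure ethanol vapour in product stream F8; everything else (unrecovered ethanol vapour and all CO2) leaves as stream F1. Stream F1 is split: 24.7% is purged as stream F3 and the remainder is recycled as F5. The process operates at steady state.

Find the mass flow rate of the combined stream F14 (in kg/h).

3135 kg/h

CO2 enters only via F11 and leaves only via the purge: 1300×0.377 = 0.247×(CO2 in F1), and the absorber passes all CO2, so CO2 in F14 = CO2 in F1 = 1984.2 kg/h.
ethanol vapour in F14: m_A = 1300×0.623 + (1−0.247)·(1−0.607)·m_A, so m_A = 809.9/0.7041 = 1150.3 kg/h.
F14 = 1150.3 + 1984.2 = 3134.5 kg/h.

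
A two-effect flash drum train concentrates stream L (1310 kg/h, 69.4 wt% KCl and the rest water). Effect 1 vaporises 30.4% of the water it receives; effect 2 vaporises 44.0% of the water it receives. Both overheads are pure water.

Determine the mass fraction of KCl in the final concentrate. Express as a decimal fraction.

water in feed = 1310×0.306 = 400.86 kg/h.
After stage 1: water left = (1−0.304)×400.86 = 279; stream total = 1188.1 kg/h.
After stage 2: water left = (1−0.440)×279 = 156.24; final concentrate = 1065.4 kg/h.
KCl fraction = 909.14/1065.4 = 0.853.

0.853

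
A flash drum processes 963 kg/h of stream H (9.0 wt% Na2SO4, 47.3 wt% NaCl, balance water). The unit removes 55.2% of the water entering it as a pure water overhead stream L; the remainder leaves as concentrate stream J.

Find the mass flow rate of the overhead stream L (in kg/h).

232.3 kg/h

water entering = 963×0.437 = 420.83 kg/h; overhead removed = 0.552×420.83 = 232.3 kg/h.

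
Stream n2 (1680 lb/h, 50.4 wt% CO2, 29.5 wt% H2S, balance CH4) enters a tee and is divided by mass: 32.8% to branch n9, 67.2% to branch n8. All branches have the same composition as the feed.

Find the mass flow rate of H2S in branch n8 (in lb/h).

333 lb/h

Branch n8 total = 0.672×1680 = 1129 lb/h.
H2S in n8 = 0.295×1129 = 333.04 lb/h.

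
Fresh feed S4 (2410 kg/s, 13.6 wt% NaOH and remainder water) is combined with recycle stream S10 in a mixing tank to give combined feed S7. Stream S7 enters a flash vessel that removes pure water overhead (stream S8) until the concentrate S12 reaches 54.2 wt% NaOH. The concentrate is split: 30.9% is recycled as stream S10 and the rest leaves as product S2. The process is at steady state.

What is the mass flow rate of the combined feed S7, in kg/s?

Overall NaOH balance (none leaves overhead): NaOH in fresh feed = NaOH in product, i.e. 2410×0.136 = (1−0.309)·S12·0.542.
S12 = 327.76/(0.542×0.691) = 875.14 kg/s.
Recycle S10 = 0.309×875.14 = 270.42 kg/s.
Combined feed S7 = 2410 + 270.42 = 2680.4 kg/s.

2680 kg/s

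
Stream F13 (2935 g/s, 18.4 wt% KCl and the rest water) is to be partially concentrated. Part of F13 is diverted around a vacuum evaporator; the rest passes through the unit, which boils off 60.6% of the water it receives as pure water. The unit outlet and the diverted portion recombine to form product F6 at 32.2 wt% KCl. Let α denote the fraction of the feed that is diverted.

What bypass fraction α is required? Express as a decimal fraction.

0.133

All 2935×0.184 = 540.04 g/s of KCl reaches F6, so F6 = 540.04/0.322 = 1677.1 g/s and vapour = 1257.9 g/s.
The evaporator receives (1−α)·2935 of feed at 0.816 water and removes 0.606 of that water:
0.606×0.816×(1−α)×2935 = 1257.9
(1−α) = 1257.9/1451.3 = 0.8667;  α = 0.1333.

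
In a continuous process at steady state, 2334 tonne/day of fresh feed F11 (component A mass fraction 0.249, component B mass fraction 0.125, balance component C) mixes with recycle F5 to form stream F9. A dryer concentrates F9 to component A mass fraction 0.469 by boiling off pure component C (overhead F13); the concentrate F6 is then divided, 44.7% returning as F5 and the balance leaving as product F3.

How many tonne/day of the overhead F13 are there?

Overall component A balance (none leaves overhead): component A in fresh feed = component A in product, i.e. 2334×0.249 = (1−0.447)·F6·0.469.
F6 = 581.17/(0.469×0.553) = 2240.8 tonne/day.
Recycle F5 = 0.447×2240.8 = 1001.6 tonne/day.
Combined feed F9 = 2334 + 1001.6 = 3335.6 tonne/day.
Overhead F13 = F9 − F6 = 3335.6 − 2240.8 = 1094.8 tonne/day.

1095 tonne/day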